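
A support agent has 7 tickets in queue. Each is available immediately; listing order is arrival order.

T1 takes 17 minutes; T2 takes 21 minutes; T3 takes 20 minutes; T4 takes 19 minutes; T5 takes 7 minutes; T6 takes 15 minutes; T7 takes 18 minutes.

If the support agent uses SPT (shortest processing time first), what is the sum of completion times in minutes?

SPT (increasing processing time): T5 T6 T1 T7 T4 T3 T2.
T5: 0→7
T6: 7→22
T1: 22→39
T7: 39→57
T4: 57→76
T3: 76→96
T2: 96→117
Sum = 7+22+39+57+76+96+117 = 414.

414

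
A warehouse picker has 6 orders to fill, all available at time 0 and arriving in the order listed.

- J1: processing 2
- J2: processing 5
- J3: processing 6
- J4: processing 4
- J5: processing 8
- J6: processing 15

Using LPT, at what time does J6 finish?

LPT (decreasing processing time): J6 J5 J3 J2 J4 J1.
J6: 0→15

15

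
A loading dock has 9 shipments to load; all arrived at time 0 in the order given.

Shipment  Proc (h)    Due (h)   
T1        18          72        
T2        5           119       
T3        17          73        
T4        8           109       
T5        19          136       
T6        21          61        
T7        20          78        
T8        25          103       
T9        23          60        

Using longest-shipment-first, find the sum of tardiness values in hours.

LPT (decreasing processing time): T8 T9 T6 T7 T5 T1 T3 T4 T2.
T8: 0→25, due 103, tardiness 0
T9: 25→48, due 60, tardiness 0
T6: 48→69, due 61, tardiness 8
T7: 69→89, due 78, tardiness 11
T5: 89→108, due 136, tardiness 0
T1: 108→126, due 72, tardiness 54
T3: 126→143, due 73, tardiness 70
T4: 143→151, due 109, tardiness 42
T2: 151→156, due 119, tardiness 37
Sum = 0+0+8+11+0+54+70+42+37 = 222.

222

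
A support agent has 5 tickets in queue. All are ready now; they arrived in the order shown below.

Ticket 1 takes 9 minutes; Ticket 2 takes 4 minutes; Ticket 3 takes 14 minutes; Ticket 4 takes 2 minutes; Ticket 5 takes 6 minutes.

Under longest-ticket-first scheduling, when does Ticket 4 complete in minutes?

35

LPT (decreasing processing time): Ticket 3 Ticket 1 Ticket 5 Ticket 2 Ticket 4.
Ticket 3: 0→14
Ticket 1: 14→23
Ticket 5: 23→29
Ticket 2: 29→33
Ticket 4: 33→35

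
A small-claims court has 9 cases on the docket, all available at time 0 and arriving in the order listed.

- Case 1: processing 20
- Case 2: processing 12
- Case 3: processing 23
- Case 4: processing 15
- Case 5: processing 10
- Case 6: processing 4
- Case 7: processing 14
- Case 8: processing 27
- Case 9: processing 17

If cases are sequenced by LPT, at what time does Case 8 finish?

LPT (decreasing processing time): Case 8 Case 3 Case 1 Case 9 Case 4 Case 7 Case 2 Case 5 Case 6.
Case 8: 0→27

27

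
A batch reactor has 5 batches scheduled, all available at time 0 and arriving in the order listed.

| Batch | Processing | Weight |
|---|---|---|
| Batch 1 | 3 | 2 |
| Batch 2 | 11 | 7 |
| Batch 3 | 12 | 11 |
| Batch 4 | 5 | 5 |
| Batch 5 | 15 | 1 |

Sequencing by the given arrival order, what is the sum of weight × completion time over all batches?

FIFO (arrival order): Batch 1 Batch 2 Batch 3 Batch 4 Batch 5.
Batch 1: finishes 3, weight 2, w·C = 6
Batch 2: finishes 14, weight 7, w·C = 98
Batch 3: finishes 26, weight 11, w·C = 286
Batch 4: finishes 31, weight 5, w·C = 155
Batch 5: finishes 46, weight 1, w·C = 46
Sum = 6+98+286+155+46 = 591.

591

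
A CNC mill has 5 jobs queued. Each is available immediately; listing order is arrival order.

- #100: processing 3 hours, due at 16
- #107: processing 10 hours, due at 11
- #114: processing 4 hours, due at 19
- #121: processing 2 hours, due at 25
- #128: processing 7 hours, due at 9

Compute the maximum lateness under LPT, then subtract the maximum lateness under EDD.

2

LPT (decreasing processing time): #107 #128 #114 #100 #121.
#107: 0→10, due 11, lateness -1
#128: 10→17, due 9, lateness 8
#114: 17→21, due 19, lateness 2
#100: 21→24, due 16, lateness 8
#121: 24→26, due 25, lateness 1
Maximum = 8.
EDD (increasing due date): #128 #107 #100 #114 #121.
#128: 0→7, due 9, lateness -2
#107: 7→17, due 11, lateness 6
#100: 17→20, due 16, lateness 4
#114: 20→24, due 19, lateness 5
#121: 24→26, due 25, lateness 1
Maximum = 6.
Difference = 8 − 6 = 2.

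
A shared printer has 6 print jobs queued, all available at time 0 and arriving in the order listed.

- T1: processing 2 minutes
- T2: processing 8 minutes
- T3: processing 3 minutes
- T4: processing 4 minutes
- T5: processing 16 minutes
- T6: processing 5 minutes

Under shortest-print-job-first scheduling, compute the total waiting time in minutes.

SPT (increasing processing time): T1 T3 T4 T6 T2 T5.
T1: waits 0, runs 0→2
T3: waits 2, runs 2→5
T4: waits 5, runs 5→9
T6: waits 9, runs 9→14
T2: waits 14, runs 14→22
T5: waits 22, runs 22→38
Sum = 0+2+5+9+14+22 = 52.

52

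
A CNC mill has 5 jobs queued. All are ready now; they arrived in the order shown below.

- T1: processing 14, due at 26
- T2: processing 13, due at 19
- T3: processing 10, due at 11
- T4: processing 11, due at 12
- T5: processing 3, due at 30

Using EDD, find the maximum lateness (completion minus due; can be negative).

22

EDD (increasing due date): T3 T4 T2 T1 T5.
T3: 0→10, due 11, lateness -1
T4: 10→21, due 12, lateness 9
T2: 21→34, due 19, lateness 15
T1: 34→48, due 26, lateness 22
T5: 48→51, due 30, lateness 21
Maximum = 22.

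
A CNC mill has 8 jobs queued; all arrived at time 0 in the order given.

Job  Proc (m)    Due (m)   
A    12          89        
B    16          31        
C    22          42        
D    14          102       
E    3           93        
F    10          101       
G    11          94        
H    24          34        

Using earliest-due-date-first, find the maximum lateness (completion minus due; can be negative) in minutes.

EDD (increasing due date): B H C A E G F D.
B: 0→16, due 31, lateness -15
H: 16→40, due 34, lateness 6
C: 40→62, due 42, lateness 20
A: 62→74, due 89, lateness -15
E: 74→77, due 93, lateness -16
G: 77→88, due 94, lateness -6
F: 88→98, due 101, lateness -3
D: 98→112, due 102, lateness 10
Maximum = 20.

20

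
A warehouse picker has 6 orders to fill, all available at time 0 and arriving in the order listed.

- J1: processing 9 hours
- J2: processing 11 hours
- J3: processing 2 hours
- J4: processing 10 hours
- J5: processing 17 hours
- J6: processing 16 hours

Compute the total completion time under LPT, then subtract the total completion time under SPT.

LPT (decreasing processing time): J5 J6 J2 J4 J1 J3.
J5: 0→17
J6: 17→33
J2: 33→44
J4: 44→54
J1: 54→63
J3: 63→65
Sum = 17+33+44+54+63+65 = 276.
SPT (increasing processing time): J3 J1 J4 J2 J6 J5.
J3: 0→2
J1: 2→11
J4: 11→21
J2: 21→32
J6: 32→48
J5: 48→65
Sum = 2+11+21+32+48+65 = 179.
Difference = 276 − 179 = 97.

97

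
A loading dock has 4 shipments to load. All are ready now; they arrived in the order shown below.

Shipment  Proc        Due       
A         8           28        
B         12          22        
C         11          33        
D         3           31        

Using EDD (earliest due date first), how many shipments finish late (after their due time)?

1

EDD (increasing due date): B A D C.
B: 0→12, due 22, tardiness 0
A: 12→20, due 28, tardiness 0
D: 20→23, due 31, tardiness 0
C: 23→34, due 33, tardiness 1
Late shipments: 1.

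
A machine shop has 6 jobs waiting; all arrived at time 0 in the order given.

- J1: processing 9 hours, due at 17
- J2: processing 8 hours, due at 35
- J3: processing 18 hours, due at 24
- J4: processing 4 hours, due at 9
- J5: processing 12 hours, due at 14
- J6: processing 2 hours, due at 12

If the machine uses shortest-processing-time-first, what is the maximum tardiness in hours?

29

SPT (increasing processing time): J6 J4 J2 J1 J5 J3.
J6: 0→2, due 12, tardiness 0
J4: 2→6, due 9, tardiness 0
J2: 6→14, due 35, tardiness 0
J1: 14→23, due 17, tardiness 6
J5: 23→35, due 14, tardiness 21
J3: 35→53, due 24, tardiness 29
Maximum = 29.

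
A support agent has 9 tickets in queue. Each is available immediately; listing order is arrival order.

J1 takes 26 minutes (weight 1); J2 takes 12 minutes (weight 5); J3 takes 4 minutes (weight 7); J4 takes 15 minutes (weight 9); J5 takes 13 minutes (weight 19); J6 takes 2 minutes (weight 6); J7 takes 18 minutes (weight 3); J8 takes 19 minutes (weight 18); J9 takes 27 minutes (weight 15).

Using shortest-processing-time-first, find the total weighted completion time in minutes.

SPT (increasing processing time): J6 J3 J2 J5 J4 J7 J8 J1 J9.
J6: finishes 2, weight 6, w·C = 12
J3: finishes 6, weight 7, w·C = 42
J2: finishes 18, weight 5, w·C = 90
J5: finishes 31, weight 19, w·C = 589
J4: finishes 46, weight 9, w·C = 414
J7: finishes 64, weight 3, w·C = 192
J8: finishes 83, weight 18, w·C = 1494
J1: finishes 109, weight 1, w·C = 109
J9: finishes 136, weight 15, w·C = 2040
Sum = 12+42+90+589+414+192+1494+109+2040 = 4982.

4982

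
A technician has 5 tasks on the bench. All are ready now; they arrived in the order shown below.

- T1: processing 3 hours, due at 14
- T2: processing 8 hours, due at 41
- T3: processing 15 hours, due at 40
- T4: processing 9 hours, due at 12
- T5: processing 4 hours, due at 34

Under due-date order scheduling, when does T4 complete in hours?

EDD (increasing due date): T4 T1 T5 T3 T2.
T4: 0→9

9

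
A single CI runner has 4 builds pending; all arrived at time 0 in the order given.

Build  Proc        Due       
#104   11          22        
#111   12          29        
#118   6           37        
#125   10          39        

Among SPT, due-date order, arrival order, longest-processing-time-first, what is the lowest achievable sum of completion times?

88

SPT (increasing processing time): #118 #125 #104 #111.
#118: 0→6
#125: 6→16
#104: 16→27
#111: 27→39
Sum = 6+16+27+39 = 88.
EDD (increasing due date): #104 #111 #118 #125.
#104: 0→11
#111: 11→23
#118: 23→29
#125: 29→39
Sum = 11+23+29+39 = 102.
FIFO (arrival order): #104 #111 #118 #125.
#104: 0→11
#111: 11→23
#118: 23→29
#125: 29→39
Sum = 11+23+29+39 = 102.
LPT (decreasing processing time): #111 #104 #125 #118.
#111: 0→12
#104: 12→23
#125: 23→33
#118: 33→39
Sum = 12+23+33+39 = 107.
SPT 88, EDD 102, FIFO 102, LPT 107 → minimum 88.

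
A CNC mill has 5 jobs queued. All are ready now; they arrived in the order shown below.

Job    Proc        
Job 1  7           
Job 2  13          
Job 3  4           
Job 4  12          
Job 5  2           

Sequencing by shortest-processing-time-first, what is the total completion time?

84

SPT (increasing processing time): Job 5 Job 3 Job 1 Job 4 Job 2.
Job 5: 0→2
Job 3: 2→6
Job 1: 6→13
Job 4: 13→25
Job 2: 25→38
Sum = 2+6+13+25+38 = 84.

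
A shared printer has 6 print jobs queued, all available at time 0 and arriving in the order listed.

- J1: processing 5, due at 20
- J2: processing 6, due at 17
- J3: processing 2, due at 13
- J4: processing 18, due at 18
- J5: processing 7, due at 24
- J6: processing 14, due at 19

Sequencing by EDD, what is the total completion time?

173

EDD (increasing due date): J3 J2 J4 J6 J1 J5.
J3: 0→2
J2: 2→8
J4: 8→26
J6: 26→40
J1: 40→45
J5: 45→52
Sum = 2+8+26+40+45+52 = 173.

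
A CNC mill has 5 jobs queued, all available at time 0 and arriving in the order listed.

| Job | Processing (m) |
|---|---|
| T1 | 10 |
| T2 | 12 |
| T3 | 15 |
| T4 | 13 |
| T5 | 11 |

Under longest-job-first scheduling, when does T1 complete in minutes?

61

LPT (decreasing processing time): T3 T4 T2 T5 T1.
T3: 0→15
T4: 15→28
T2: 28→40
T5: 40→51
T1: 51→61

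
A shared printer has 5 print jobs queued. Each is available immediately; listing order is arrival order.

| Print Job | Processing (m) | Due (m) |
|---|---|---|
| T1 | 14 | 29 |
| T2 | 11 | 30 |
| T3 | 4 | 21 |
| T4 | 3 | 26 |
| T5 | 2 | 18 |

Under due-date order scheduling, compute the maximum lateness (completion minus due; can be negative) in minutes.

4

EDD (increasing due date): T5 T3 T4 T1 T2.
T5: 0→2, due 18, lateness -16
T3: 2→6, due 21, lateness -15
T4: 6→9, due 26, lateness -17
T1: 9→23, due 29, lateness -6
T2: 23→34, due 30, lateness 4
Maximum = 4.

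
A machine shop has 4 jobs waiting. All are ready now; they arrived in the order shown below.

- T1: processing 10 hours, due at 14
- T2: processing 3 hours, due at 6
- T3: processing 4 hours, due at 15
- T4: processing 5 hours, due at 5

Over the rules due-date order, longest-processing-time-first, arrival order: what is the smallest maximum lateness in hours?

7

EDD (increasing due date): T4 T2 T1 T3.
T4: 0→5, due 5, lateness 0
T2: 5→8, due 6, lateness 2
T1: 8→18, due 14, lateness 4
T3: 18→22, due 15, lateness 7
Maximum = 7.
LPT (decreasing processing time): T1 T4 T3 T2.
T1: 0→10, due 14, lateness -4
T4: 10→15, due 5, lateness 10
T3: 15→19, due 15, lateness 4
T2: 19→22, due 6, lateness 16
Maximum = 16.
FIFO (arrival order): T1 T2 T3 T4.
T1: 0→10, due 14, lateness -4
T2: 10→13, due 6, lateness 7
T3: 13→17, due 15, lateness 2
T4: 17→22, due 5, lateness 17
Maximum = 17.
EDD 7, LPT 16, FIFO 17 → minimum 7.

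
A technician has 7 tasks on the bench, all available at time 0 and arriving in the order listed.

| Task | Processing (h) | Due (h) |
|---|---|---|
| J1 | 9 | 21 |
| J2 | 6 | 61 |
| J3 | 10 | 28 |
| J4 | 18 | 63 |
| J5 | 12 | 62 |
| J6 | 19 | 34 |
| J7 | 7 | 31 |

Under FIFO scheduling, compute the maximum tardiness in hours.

50

FIFO (arrival order): J1 J2 J3 J4 J5 J6 J7.
J1: 0→9, due 21, tardiness 0
J2: 9→15, due 61, tardiness 0
J3: 15→25, due 28, tardiness 0
J4: 25→43, due 63, tardiness 0
J5: 43→55, due 62, tardiness 0
J6: 55→74, due 34, tardiness 40
J7: 74→81, due 31, tardiness 50
Maximum = 50.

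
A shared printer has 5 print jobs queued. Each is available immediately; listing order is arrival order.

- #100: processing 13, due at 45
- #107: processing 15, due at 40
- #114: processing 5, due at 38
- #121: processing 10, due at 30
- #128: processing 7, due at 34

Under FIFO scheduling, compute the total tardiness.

29

FIFO (arrival order): #100 #107 #114 #121 #128.
#100: 0→13, due 45, tardiness 0
#107: 13→28, due 40, tardiness 0
#114: 28→33, due 38, tardiness 0
#121: 33→43, due 30, tardiness 13
#128: 43→50, due 34, tardiness 16
Sum = 0+0+0+13+16 = 29.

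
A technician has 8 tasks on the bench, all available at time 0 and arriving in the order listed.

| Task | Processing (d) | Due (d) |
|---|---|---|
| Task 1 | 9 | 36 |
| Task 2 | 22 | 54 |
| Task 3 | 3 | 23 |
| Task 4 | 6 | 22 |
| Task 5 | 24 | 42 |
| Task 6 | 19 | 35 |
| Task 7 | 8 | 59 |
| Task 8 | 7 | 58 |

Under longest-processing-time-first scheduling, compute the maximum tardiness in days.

75

LPT (decreasing processing time): Task 5 Task 2 Task 6 Task 1 Task 7 Task 8 Task 4 Task 3.
Task 5: 0→24, due 42, tardiness 0
Task 2: 24→46, due 54, tardiness 0
Task 6: 46→65, due 35, tardiness 30
Task 1: 65→74, due 36, tardiness 38
Task 7: 74→82, due 59, tardiness 23
Task 8: 82→89, due 58, tardiness 31
Task 4: 89→95, due 22, tardiness 73
Task 3: 95→98, due 23, tardiness 75
Maximum = 75.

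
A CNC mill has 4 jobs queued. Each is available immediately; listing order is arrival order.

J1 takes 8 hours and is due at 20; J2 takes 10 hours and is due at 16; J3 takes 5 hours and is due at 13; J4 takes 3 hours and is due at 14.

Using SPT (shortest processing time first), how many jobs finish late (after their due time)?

SPT (increasing processing time): J4 J3 J1 J2.
J4: 0→3, due 14, tardiness 0
J3: 3→8, due 13, tardiness 0
J1: 8→16, due 20, tardiness 0
J2: 16→26, due 16, tardiness 10
Late jobs: 1.

1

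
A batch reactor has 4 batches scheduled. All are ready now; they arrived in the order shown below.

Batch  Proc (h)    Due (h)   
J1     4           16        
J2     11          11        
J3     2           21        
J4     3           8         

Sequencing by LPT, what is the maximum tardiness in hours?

LPT (decreasing processing time): J2 J1 J4 J3.
J2: 0→11, due 11, tardiness 0
J1: 11→15, due 16, tardiness 0
J4: 15→18, due 8, tardiness 10
J3: 18→20, due 21, tardiness 0
Maximum = 10.

10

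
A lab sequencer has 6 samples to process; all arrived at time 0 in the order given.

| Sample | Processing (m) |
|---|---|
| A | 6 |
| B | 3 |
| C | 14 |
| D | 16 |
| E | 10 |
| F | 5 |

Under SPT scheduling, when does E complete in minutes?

SPT (increasing processing time): B F A E C D.
B: 0→3
F: 3→8
A: 8→14
E: 14→24

24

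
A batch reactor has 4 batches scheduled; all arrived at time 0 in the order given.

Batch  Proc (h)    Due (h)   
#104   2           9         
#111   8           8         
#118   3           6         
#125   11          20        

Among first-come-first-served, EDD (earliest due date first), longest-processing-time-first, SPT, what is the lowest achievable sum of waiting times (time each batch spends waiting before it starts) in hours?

20

FIFO (arrival order): #104 #111 #118 #125.
#104: waits 0, runs 0→2
#111: waits 2, runs 2→10
#118: waits 10, runs 10→13
#125: waits 13, runs 13→24
Sum = 0+2+10+13 = 25.
EDD (increasing due date): #118 #111 #104 #125.
#118: waits 0, runs 0→3
#111: waits 3, runs 3→11
#104: waits 11, runs 11→13
#125: waits 13, runs 13→24
Sum = 0+3+11+13 = 27.
LPT (decreasing processing time): #125 #111 #118 #104.
#125: waits 0, runs 0→11
#111: waits 11, runs 11→19
#118: waits 19, runs 19→22
#104: waits 22, runs 22→24
Sum = 0+11+19+22 = 52.
SPT (increasing processing time): #104 #118 #111 #125.
#104: waits 0, runs 0→2
#118: waits 2, runs 2→5
#111: waits 5, runs 5→13
#125: waits 13, runs 13→24
Sum = 0+2+5+13 = 20.
FIFO 25, EDD 27, LPT 52, SPT 20 → minimum 20.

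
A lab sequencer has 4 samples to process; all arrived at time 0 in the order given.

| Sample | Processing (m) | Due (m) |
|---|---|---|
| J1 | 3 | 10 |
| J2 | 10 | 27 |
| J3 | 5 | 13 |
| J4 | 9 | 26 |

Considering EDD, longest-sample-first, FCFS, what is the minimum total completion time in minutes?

55

EDD (increasing due date): J1 J3 J4 J2.
J1: 0→3
J3: 3→8
J4: 8→17
J2: 17→27
Sum = 3+8+17+27 = 55.
LPT (decreasing processing time): J2 J4 J3 J1.
J2: 0→10
J4: 10→19
J3: 19→24
J1: 24→27
Sum = 10+19+24+27 = 80.
FIFO (arrival order): J1 J2 J3 J4.
J1: 0→3
J2: 3→13
J3: 13→18
J4: 18→27
Sum = 3+13+18+27 = 61.
EDD 55, LPT 80, FIFO 61 → minimum 55.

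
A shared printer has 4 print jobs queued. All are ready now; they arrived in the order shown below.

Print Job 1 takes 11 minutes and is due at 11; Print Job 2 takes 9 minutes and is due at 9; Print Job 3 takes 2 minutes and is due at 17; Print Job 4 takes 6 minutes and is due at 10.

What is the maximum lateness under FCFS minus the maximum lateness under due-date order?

FIFO (arrival order): Print Job 1 Print Job 2 Print Job 3 Print Job 4.
Print Job 1: 0→11, due 11, lateness 0
Print Job 2: 11→20, due 9, lateness 11
Print Job 3: 20→22, due 17, lateness 5
Print Job 4: 22→28, due 10, lateness 18
Maximum = 18.
EDD (increasing due date): Print Job 2 Print Job 4 Print Job 1 Print Job 3.
Print Job 2: 0→9, due 9, lateness 0
Print Job 4: 9→15, due 10, lateness 5
Print Job 1: 15→26, due 11, lateness 15
Print Job 3: 26→28, due 17, lateness 11
Maximum = 15.
Difference = 18 − 15 = 3.

3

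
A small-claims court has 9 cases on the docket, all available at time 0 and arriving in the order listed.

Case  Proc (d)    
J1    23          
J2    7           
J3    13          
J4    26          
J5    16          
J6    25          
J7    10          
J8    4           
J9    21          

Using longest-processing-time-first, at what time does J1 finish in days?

74

LPT (decreasing processing time): J4 J6 J1 J9 J5 J3 J7 J2 J8.
J4: 0→26
J6: 26→51
J1: 51→74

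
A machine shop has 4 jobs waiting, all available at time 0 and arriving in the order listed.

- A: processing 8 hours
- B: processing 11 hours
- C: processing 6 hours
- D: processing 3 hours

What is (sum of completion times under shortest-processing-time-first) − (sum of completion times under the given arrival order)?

-23

SPT (increasing processing time): D C A B.
D: 0→3
C: 3→9
A: 9→17
B: 17→28
Sum = 3+9+17+28 = 57.
FIFO (arrival order): A B C D.
A: 0→8
B: 8→19
C: 19→25
D: 25→28
Sum = 8+19+25+28 = 80.
Difference = 57 − 80 = -23.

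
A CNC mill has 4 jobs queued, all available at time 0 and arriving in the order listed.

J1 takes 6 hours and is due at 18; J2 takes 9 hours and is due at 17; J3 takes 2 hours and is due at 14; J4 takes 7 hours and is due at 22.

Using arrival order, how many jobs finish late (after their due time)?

2

FIFO (arrival order): J1 J2 J3 J4.
J1: 0→6, due 18, tardiness 0
J2: 6→15, due 17, tardiness 0
J3: 15→17, due 14, tardiness 3
J4: 17→24, due 22, tardiness 2
Late jobs: 2.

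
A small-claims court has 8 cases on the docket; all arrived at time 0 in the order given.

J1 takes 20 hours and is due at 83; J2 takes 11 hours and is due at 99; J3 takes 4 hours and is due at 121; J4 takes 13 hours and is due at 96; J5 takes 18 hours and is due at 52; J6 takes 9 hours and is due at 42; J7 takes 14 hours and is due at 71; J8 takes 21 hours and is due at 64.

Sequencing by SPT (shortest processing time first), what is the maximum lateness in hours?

46

SPT (increasing processing time): J3 J6 J2 J4 J7 J5 J1 J8.
J3: 0→4, due 121, lateness -117
J6: 4→13, due 42, lateness -29
J2: 13→24, due 99, lateness -75
J4: 24→37, due 96, lateness -59
J7: 37→51, due 71, lateness -20
J5: 51→69, due 52, lateness 17
J1: 69→89, due 83, lateness 6
J8: 89→110, due 64, lateness 46
Maximum = 46.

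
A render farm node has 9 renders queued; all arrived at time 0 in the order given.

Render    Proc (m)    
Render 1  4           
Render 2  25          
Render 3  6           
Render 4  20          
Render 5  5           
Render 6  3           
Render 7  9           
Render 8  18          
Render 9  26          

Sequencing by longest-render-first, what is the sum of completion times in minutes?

LPT (decreasing processing time): Render 9 Render 2 Render 4 Render 8 Render 7 Render 3 Render 5 Render 1 Render 6.
Render 9: 0→26
Render 2: 26→51
Render 4: 51→71
Render 8: 71→89
Render 7: 89→98
Render 3: 98→104
Render 5: 104→109
Render 1: 109→113
Render 6: 113→116
Sum = 26+51+71+89+98+104+109+113+116 = 777.

777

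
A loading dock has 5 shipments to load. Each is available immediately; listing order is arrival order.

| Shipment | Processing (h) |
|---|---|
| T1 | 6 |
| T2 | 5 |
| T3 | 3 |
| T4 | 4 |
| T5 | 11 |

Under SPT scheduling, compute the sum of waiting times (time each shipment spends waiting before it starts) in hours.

40

SPT (increasing processing time): T3 T4 T2 T1 T5.
T3: waits 0, runs 0→3
T4: waits 3, runs 3→7
T2: waits 7, runs 7→12
T1: waits 12, runs 12→18
T5: waits 18, runs 18→29
Sum = 0+3+7+12+18 = 40.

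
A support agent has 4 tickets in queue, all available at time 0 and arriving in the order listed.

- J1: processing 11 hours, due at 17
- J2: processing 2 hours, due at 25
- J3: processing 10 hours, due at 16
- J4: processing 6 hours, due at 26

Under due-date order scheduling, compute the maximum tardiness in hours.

4

EDD (increasing due date): J3 J1 J2 J4.
J3: 0→10, due 16, tardiness 0
J1: 10→21, due 17, tardiness 4
J2: 21→23, due 25, tardiness 0
J4: 23→29, due 26, tardiness 3
Maximum = 4.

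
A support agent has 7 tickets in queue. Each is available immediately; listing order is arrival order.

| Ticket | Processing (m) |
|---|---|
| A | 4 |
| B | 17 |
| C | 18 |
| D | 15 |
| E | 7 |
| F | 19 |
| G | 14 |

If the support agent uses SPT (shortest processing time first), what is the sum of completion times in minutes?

306

SPT (increasing processing time): A E G D B C F.
A: 0→4
E: 4→11
G: 11→25
D: 25→40
B: 40→57
C: 57→75
F: 75→94
Sum = 4+11+25+40+57+75+94 = 306.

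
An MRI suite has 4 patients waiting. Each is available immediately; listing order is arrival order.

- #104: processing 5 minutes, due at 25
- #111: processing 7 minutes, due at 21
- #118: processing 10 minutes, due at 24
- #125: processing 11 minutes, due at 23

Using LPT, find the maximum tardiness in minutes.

LPT (decreasing processing time): #125 #118 #111 #104.
#125: 0→11, due 23, tardiness 0
#118: 11→21, due 24, tardiness 0
#111: 21→28, due 21, tardiness 7
#104: 28→33, due 25, tardiness 8
Maximum = 8.

8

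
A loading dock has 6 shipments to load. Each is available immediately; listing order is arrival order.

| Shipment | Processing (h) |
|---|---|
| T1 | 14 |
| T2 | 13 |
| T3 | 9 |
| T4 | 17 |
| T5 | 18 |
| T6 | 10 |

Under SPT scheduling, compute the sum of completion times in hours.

250

SPT (increasing processing time): T3 T6 T2 T1 T4 T5.
T3: 0→9
T6: 9→19
T2: 19→32
T1: 32→46
T4: 46→63
T5: 63→81
Sum = 9+19+32+46+63+81 = 250.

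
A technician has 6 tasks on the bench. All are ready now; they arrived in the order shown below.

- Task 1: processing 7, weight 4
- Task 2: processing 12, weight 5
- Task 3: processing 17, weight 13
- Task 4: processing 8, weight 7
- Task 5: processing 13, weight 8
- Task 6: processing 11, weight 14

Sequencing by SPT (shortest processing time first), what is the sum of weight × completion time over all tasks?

1979

SPT (increasing processing time): Task 1 Task 4 Task 6 Task 2 Task 5 Task 3.
Task 1: finishes 7, weight 4, w·C = 28
Task 4: finishes 15, weight 7, w·C = 105
Task 6: finishes 26, weight 14, w·C = 364
Task 2: finishes 38, weight 5, w·C = 190
Task 5: finishes 51, weight 8, w·C = 408
Task 3: finishes 68, weight 13, w·C = 884
Sum = 28+105+364+190+408+884 = 1979.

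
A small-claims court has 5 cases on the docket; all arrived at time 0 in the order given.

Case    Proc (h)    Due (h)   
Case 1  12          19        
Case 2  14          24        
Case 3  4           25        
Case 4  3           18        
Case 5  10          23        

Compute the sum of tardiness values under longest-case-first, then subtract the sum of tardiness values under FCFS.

LPT (decreasing processing time): Case 2 Case 1 Case 5 Case 3 Case 4.
Case 2: 0→14, due 24, tardiness 0
Case 1: 14→26, due 19, tardiness 7
Case 5: 26→36, due 23, tardiness 13
Case 3: 36→40, due 25, tardiness 15
Case 4: 40→43, due 18, tardiness 25
Sum = 0+7+13+15+25 = 60.
FIFO (arrival order): Case 1 Case 2 Case 3 Case 4 Case 5.
Case 1: 0→12, due 19, tardiness 0
Case 2: 12→26, due 24, tardiness 2
Case 3: 26→30, due 25, tardiness 5
Case 4: 30→33, due 18, tardiness 15
Case 5: 33→43, due 23, tardiness 20
Sum = 0+2+5+15+20 = 42.
Difference = 60 − 42 = 18.

18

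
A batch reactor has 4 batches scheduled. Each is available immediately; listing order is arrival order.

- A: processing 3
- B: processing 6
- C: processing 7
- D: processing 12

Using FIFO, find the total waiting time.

FIFO (arrival order): A B C D.
A: waits 0, runs 0→3
B: waits 3, runs 3→9
C: waits 9, runs 9→16
D: waits 16, runs 16→28
Sum = 0+3+9+16 = 28.

28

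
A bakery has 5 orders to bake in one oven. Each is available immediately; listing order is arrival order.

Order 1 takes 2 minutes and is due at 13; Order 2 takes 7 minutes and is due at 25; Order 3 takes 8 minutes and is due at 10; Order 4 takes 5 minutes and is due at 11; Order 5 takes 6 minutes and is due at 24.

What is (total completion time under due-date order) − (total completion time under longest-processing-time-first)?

-13

EDD (increasing due date): Order 3 Order 4 Order 1 Order 5 Order 2.
Order 3: 0→8
Order 4: 8→13
Order 1: 13→15
Order 5: 15→21
Order 2: 21→28
Sum = 8+13+15+21+28 = 85.
LPT (decreasing processing time): Order 3 Order 2 Order 5 Order 4 Order 1.
Order 3: 0→8
Order 2: 8→15
Order 5: 15→21
Order 4: 21→26
Order 1: 26→28
Sum = 8+15+21+26+28 = 98.
Difference = 85 − 98 = -13.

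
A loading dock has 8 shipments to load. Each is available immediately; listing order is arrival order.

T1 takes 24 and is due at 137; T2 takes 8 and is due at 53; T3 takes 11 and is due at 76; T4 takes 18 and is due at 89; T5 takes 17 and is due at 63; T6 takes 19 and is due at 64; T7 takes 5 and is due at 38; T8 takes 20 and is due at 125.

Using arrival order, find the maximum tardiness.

64

FIFO (arrival order): T1 T2 T3 T4 T5 T6 T7 T8.
T1: 0→24, due 137, tardiness 0
T2: 24→32, due 53, tardiness 0
T3: 32→43, due 76, tardiness 0
T4: 43→61, due 89, tardiness 0
T5: 61→78, due 63, tardiness 15
T6: 78→97, due 64, tardiness 33
T7: 97→102, due 38, tardiness 64
T8: 102→122, due 125, tardiness 0
Maximum = 64.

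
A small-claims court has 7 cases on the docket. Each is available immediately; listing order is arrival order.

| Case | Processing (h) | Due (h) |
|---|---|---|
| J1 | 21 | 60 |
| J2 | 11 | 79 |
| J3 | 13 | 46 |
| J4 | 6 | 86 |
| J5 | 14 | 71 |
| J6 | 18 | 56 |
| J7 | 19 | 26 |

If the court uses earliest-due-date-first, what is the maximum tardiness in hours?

17

EDD (increasing due date): J7 J3 J6 J1 J5 J2 J4.
J7: 0→19, due 26, tardiness 0
J3: 19→32, due 46, tardiness 0
J6: 32→50, due 56, tardiness 0
J1: 50→71, due 60, tardiness 11
J5: 71→85, due 71, tardiness 14
J2: 85→96, due 79, tardiness 17
J4: 96→102, due 86, tardiness 16
Maximum = 17.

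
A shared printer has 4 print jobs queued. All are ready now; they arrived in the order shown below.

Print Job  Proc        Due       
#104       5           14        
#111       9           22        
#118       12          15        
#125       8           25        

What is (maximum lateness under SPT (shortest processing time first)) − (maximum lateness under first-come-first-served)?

SPT (increasing processing time): #104 #125 #111 #118.
#104: 0→5, due 14, lateness -9
#125: 5→13, due 25, lateness -12
#111: 13→22, due 22, lateness 0
#118: 22→34, due 15, lateness 19
Maximum = 19.
FIFO (arrival order): #104 #111 #118 #125.
#104: 0→5, due 14, lateness -9
#111: 5→14, due 22, lateness -8
#118: 14→26, due 15, lateness 11
#125: 26→34, due 25, lateness 9
Maximum = 11.
Difference = 19 − 11 = 8.

8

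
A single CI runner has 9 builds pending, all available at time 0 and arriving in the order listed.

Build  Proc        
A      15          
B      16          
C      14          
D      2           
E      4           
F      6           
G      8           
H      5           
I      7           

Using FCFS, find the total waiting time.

FIFO (arrival order): A B C D E F G H I.
A: waits 0, runs 0→15
B: waits 15, runs 15→31
C: waits 31, runs 31→45
D: waits 45, runs 45→47
E: waits 47, runs 47→51
F: waits 51, runs 51→57
G: waits 57, runs 57→65
H: waits 65, runs 65→70
I: waits 70, runs 70→77
Sum = 0+15+31+45+47+51+57+65+70 = 381.

381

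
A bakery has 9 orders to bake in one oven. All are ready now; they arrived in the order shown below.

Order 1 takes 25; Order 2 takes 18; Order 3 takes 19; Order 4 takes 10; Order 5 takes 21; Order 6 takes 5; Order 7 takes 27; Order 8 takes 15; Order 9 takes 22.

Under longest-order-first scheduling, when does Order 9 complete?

74

LPT (decreasing processing time): Order 7 Order 1 Order 9 Order 5 Order 3 Order 2 Order 8 Order 4 Order 6.
Order 7: 0→27
Order 1: 27→52
Order 9: 52→74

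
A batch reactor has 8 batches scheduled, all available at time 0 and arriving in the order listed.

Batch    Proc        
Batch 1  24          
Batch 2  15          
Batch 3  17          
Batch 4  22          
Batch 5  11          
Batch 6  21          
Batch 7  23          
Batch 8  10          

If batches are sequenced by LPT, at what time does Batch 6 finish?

90

LPT (decreasing processing time): Batch 1 Batch 7 Batch 4 Batch 6 Batch 3 Batch 2 Batch 5 Batch 8.
Batch 1: 0→24
Batch 7: 24→47
Batch 4: 47→69
Batch 6: 69→90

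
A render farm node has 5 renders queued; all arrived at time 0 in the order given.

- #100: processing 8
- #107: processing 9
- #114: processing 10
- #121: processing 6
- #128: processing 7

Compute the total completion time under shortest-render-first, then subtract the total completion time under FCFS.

-15

SPT (increasing processing time): #121 #128 #100 #107 #114.
#121: 0→6
#128: 6→13
#100: 13→21
#107: 21→30
#114: 30→40
Sum = 6+13+21+30+40 = 110.
FIFO (arrival order): #100 #107 #114 #121 #128.
#100: 0→8
#107: 8→17
#114: 17→27
#121: 27→33
#128: 33→40
Sum = 8+17+27+33+40 = 125.
Difference = 110 − 125 = -15.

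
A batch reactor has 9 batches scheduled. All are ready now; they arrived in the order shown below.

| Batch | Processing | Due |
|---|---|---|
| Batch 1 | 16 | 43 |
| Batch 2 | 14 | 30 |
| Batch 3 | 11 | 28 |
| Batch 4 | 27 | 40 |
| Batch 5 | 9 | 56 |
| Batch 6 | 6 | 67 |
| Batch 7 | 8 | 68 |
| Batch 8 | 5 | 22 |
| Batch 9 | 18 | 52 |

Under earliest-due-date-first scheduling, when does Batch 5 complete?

EDD (increasing due date): Batch 8 Batch 3 Batch 2 Batch 4 Batch 1 Batch 9 Batch 5 Batch 6 Batch 7.
Batch 8: 0→5
Batch 3: 5→16
Batch 2: 16→30
Batch 4: 30→57
Batch 1: 57→73
Batch 9: 73→91
Batch 5: 91→100

100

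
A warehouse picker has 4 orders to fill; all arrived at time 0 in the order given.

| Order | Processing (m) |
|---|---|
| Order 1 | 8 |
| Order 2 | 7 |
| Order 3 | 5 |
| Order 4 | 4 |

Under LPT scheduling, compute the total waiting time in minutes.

43

LPT (decreasing processing time): Order 1 Order 2 Order 3 Order 4.
Order 1: waits 0, runs 0→8
Order 2: waits 8, runs 8→15
Order 3: waits 15, runs 15→20
Order 4: waits 20, runs 20→24
Sum = 0+8+15+20 = 43.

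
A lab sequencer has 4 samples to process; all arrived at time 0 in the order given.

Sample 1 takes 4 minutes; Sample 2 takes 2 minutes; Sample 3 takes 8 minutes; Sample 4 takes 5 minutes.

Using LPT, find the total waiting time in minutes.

LPT (decreasing processing time): Sample 3 Sample 4 Sample 1 Sample 2.
Sample 3: waits 0, runs 0→8
Sample 4: waits 8, runs 8→13
Sample 1: waits 13, runs 13→17
Sample 2: waits 17, runs 17→19
Sum = 0+8+13+17 = 38.

38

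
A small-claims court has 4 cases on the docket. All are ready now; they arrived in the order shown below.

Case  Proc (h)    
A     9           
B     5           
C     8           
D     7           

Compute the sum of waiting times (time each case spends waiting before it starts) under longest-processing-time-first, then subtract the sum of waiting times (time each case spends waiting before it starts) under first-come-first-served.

LPT (decreasing processing time): A C D B.
A: waits 0, runs 0→9
C: waits 9, runs 9→17
D: waits 17, runs 17→24
B: waits 24, runs 24→29
Sum = 0+9+17+24 = 50.
FIFO (arrival order): A B C D.
A: waits 0, runs 0→9
B: waits 9, runs 9→14
C: waits 14, runs 14→22
D: waits 22, runs 22→29
Sum = 0+9+14+22 = 45.
Difference = 50 − 45 = 5.

5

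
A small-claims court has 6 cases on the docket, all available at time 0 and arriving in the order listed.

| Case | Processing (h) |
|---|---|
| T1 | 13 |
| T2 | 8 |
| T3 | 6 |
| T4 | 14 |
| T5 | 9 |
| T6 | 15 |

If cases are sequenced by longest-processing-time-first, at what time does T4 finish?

LPT (decreasing processing time): T6 T4 T1 T5 T2 T3.
T6: 0→15
T4: 15→29

29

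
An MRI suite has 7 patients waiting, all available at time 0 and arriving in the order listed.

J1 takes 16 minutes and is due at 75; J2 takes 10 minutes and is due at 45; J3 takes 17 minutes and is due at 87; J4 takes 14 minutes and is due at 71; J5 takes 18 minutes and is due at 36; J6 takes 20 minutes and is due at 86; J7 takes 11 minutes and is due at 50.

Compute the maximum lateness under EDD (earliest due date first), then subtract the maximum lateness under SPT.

EDD (increasing due date): J5 J2 J7 J4 J1 J6 J3.
J5: 0→18, due 36, lateness -18
J2: 18→28, due 45, lateness -17
J7: 28→39, due 50, lateness -11
J4: 39→53, due 71, lateness -18
J1: 53→69, due 75, lateness -6
J6: 69→89, due 86, lateness 3
J3: 89→106, due 87, lateness 19
Maximum = 19.
SPT (increasing processing time): J2 J7 J4 J1 J3 J5 J6.
J2: 0→10, due 45, lateness -35
J7: 10→21, due 50, lateness -29
J4: 21→35, due 71, lateness -36
J1: 35→51, due 75, lateness -24
J3: 51→68, due 87, lateness -19
J5: 68→86, due 36, lateness 50
J6: 86→106, due 86, lateness 20
Maximum = 50.
Difference = 19 − 50 = -31.

-31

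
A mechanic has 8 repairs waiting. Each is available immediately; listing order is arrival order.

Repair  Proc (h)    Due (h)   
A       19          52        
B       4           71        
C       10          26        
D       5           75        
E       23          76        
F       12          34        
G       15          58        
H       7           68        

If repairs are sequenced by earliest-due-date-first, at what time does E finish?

95

EDD (increasing due date): C F A G H B D E.
C: 0→10
F: 10→22
A: 22→41
G: 41→56
H: 56→63
B: 63→67
D: 67→72
E: 72→95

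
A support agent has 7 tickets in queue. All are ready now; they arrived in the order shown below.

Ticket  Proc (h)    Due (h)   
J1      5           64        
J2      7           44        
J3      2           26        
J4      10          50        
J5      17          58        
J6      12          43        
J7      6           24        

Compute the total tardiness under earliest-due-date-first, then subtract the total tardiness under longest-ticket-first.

-63

EDD (increasing due date): J7 J3 J6 J2 J4 J5 J1.
J7: 0→6, due 24, tardiness 0
J3: 6→8, due 26, tardiness 0
J6: 8→20, due 43, tardiness 0
J2: 20→27, due 44, tardiness 0
J4: 27→37, due 50, tardiness 0
J5: 37→54, due 58, tardiness 0
J1: 54→59, due 64, tardiness 0
Sum = 0+0+0+0+0+0+0 = 0.
LPT (decreasing processing time): J5 J6 J4 J2 J7 J1 J3.
J5: 0→17, due 58, tardiness 0
J6: 17→29, due 43, tardiness 0
J4: 29→39, due 50, tardiness 0
J2: 39→46, due 44, tardiness 2
J7: 46→52, due 24, tardiness 28
J1: 52→57, due 64, tardiness 0
J3: 57→59, due 26, tardiness 33
Sum = 0+0+0+2+28+0+33 = 63.
Difference = 0 − 63 = -63.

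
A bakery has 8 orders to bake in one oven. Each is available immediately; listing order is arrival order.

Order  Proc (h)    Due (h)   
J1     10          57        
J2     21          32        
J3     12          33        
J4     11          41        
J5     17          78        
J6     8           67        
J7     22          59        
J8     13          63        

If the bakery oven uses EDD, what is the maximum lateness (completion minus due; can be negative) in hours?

EDD (increasing due date): J2 J3 J4 J1 J7 J8 J6 J5.
J2: 0→21, due 32, lateness -11
J3: 21→33, due 33, lateness 0
J4: 33→44, due 41, lateness 3
J1: 44→54, due 57, lateness -3
J7: 54→76, due 59, lateness 17
J8: 76→89, due 63, lateness 26
J6: 89→97, due 67, lateness 30
J5: 97→114, due 78, lateness 36
Maximum = 36.

36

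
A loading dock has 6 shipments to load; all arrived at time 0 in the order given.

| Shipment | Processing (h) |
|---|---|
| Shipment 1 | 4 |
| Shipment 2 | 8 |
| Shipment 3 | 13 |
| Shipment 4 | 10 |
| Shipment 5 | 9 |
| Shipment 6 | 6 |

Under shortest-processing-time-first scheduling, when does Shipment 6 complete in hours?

SPT (increasing processing time): Shipment 1 Shipment 6 Shipment 2 Shipment 5 Shipment 4 Shipment 3.
Shipment 1: 0→4
Shipment 6: 4→10

10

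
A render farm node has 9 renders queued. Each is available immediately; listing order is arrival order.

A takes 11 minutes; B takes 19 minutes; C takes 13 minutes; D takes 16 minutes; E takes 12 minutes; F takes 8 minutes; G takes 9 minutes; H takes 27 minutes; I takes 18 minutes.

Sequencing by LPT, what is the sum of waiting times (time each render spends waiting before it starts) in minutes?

656

LPT (decreasing processing time): H B I D C E A G F.
H: waits 0, runs 0→27
B: waits 27, runs 27→46
I: waits 46, runs 46→64
D: waits 64, runs 64→80
C: waits 80, runs 80→93
E: waits 93, runs 93→105
A: waits 105, runs 105→116
G: waits 116, runs 116→125
F: waits 125, runs 125→133
Sum = 0+27+46+64+80+93+105+116+125 = 656.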